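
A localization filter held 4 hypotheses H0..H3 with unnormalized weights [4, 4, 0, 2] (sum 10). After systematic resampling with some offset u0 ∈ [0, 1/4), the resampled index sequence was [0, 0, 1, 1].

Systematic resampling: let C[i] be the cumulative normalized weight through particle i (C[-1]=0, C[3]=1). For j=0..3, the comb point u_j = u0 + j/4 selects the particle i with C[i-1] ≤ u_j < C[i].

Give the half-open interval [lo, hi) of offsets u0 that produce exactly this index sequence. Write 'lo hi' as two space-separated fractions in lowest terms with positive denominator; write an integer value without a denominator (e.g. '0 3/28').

0 1/20

C = [2/5, 4/5, 4/5, 1]
j=0 picked index 0: u0 ∈ [0, 2/5)
j=1 picked index 0: u0 ∈ [-1/4, 3/20)
j=2 picked index 1: u0 ∈ [-1/10, 3/10)
j=3 picked index 1: u0 ∈ [-7/20, 1/20)
intersection: [0, 1/20)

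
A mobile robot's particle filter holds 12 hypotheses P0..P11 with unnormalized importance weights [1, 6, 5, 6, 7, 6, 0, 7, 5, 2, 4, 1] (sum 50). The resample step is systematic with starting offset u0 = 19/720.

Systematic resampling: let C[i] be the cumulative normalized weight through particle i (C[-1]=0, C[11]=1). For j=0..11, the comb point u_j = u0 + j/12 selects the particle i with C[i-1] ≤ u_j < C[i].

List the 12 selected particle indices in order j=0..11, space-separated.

C = [1/50, 7/50, 6/25, 9/25, 1/2, 31/50, 31/50, 19/25, 43/50, 9/10, 49/50, 1]
j=0: u_0=19/720 ∈ [1/50, 7/50) → index 1
j=1: u_1=79/720 ∈ [1/50, 7/50) → index 1
j=2: u_2=139/720 ∈ [7/50, 6/25) → index 2
j=3: u_3=199/720 ∈ [6/25, 9/25) → index 3
j=4: u_4=259/720 ∈ [6/25, 9/25) → index 3
j=5: u_5=319/720 ∈ [9/25, 1/2) → index 4
j=6: u_6=379/720 ∈ [1/2, 31/50) → index 5
j=7: u_7=439/720 ∈ [1/2, 31/50) → index 5
j=8: u_8=499/720 ∈ [31/50, 19/25) → index 7
j=9: u_9=559/720 ∈ [19/25, 43/50) → index 8
j=10: u_10=619/720 ∈ [19/25, 43/50) → index 8
j=11: u_11=679/720 ∈ [9/10, 49/50) → index 10

1 1 2 3 3 4 5 5 7 8 8 10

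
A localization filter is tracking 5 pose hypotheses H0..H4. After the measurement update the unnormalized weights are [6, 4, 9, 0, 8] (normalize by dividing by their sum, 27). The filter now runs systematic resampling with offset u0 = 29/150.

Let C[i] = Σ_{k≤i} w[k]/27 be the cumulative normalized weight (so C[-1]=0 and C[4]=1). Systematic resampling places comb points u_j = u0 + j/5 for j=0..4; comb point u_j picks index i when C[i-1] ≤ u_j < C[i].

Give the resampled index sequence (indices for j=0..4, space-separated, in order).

0 2 2 4 4

C = [2/9, 10/27, 19/27, 19/27, 1]
j=0: u_0=29/150 ∈ [0, 2/9) → index 0
j=1: u_1=59/150 ∈ [10/27, 19/27) → index 2
j=2: u_2=89/150 ∈ [10/27, 19/27) → index 2
j=3: u_3=119/150 ∈ [19/27, 1) → index 4
j=4: u_4=149/150 ∈ [19/27, 1) → index 4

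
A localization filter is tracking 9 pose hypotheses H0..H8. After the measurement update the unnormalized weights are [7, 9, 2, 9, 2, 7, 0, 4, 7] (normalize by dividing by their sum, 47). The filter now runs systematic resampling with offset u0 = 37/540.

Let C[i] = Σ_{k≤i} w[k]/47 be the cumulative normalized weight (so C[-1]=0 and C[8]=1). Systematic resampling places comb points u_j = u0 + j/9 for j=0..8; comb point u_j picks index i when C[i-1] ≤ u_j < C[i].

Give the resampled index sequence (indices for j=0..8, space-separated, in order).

0 1 1 3 3 5 5 7 8

C = [7/47, 16/47, 18/47, 27/47, 29/47, 36/47, 36/47, 40/47, 1]
j=0: u_0=37/540 ∈ [0, 7/47) → index 0
j=1: u_1=97/540 ∈ [7/47, 16/47) → index 1
j=2: u_2=157/540 ∈ [7/47, 16/47) → index 1
j=3: u_3=217/540 ∈ [18/47, 27/47) → index 3
j=4: u_4=277/540 ∈ [18/47, 27/47) → index 3
j=5: u_5=337/540 ∈ [29/47, 36/47) → index 5
j=6: u_6=397/540 ∈ [29/47, 36/47) → index 5
j=7: u_7=457/540 ∈ [36/47, 40/47) → index 7
j=8: u_8=517/540 ∈ [40/47, 1) → index 8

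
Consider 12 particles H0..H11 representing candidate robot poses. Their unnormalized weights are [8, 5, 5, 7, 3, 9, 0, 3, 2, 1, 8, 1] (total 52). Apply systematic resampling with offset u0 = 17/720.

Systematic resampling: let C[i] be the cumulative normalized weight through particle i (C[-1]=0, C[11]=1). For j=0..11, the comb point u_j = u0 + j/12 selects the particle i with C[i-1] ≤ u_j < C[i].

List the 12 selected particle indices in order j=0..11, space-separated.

C = [2/13, 1/4, 9/26, 25/52, 7/13, 37/52, 37/52, 10/13, 21/26, 43/52, 51/52, 1]
j=0: u_0=17/720 ∈ [0, 2/13) → index 0
j=1: u_1=77/720 ∈ [0, 2/13) → index 0
j=2: u_2=137/720 ∈ [2/13, 1/4) → index 1
j=3: u_3=197/720 ∈ [1/4, 9/26) → index 2
j=4: u_4=257/720 ∈ [9/26, 25/52) → index 3
j=5: u_5=317/720 ∈ [9/26, 25/52) → index 3
j=6: u_6=377/720 ∈ [25/52, 7/13) → index 4
j=7: u_7=437/720 ∈ [7/13, 37/52) → index 5
j=8: u_8=497/720 ∈ [7/13, 37/52) → index 5
j=9: u_9=557/720 ∈ [10/13, 21/26) → index 8
j=10: u_10=617/720 ∈ [43/52, 51/52) → index 10
j=11: u_11=677/720 ∈ [43/52, 51/52) → index 10

0 0 1 2 3 3 4 5 5 8 10 10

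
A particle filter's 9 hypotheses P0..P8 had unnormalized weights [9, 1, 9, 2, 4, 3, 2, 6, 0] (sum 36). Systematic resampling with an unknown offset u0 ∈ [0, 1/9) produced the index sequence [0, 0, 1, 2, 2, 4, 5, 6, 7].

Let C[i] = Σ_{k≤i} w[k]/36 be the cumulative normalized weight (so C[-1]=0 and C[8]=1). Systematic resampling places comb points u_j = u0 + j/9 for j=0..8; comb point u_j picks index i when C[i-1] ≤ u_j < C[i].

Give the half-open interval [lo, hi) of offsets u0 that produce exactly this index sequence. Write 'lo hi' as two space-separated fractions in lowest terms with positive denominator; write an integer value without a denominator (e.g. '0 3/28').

C = [1/4, 5/18, 19/36, 7/12, 25/36, 7/9, 5/6, 1, 1]
j=0 picked index 0: u0 ∈ [0, 1/4)
j=1 picked index 0: u0 ∈ [-1/9, 5/36)
j=2 picked index 1: u0 ∈ [1/36, 1/18)
j=3 picked index 2: u0 ∈ [-1/18, 7/36)
j=4 picked index 2: u0 ∈ [-1/6, 1/12)
j=5 picked index 4: u0 ∈ [1/36, 5/36)
j=6 picked index 5: u0 ∈ [1/36, 1/9)
j=7 picked index 6: u0 ∈ [0, 1/18)
j=8 picked index 7: u0 ∈ [-1/18, 1/9)
intersection: [1/36, 1/18)

1/36 1/18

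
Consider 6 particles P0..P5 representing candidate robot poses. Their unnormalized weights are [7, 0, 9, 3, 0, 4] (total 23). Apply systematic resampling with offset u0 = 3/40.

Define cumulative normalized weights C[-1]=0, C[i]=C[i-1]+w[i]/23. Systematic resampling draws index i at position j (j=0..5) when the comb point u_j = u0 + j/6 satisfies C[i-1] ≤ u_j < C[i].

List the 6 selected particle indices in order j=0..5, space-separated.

C = [7/23, 7/23, 16/23, 19/23, 19/23, 1]
j=0: u_0=3/40 ∈ [0, 7/23) → index 0
j=1: u_1=29/120 ∈ [0, 7/23) → index 0
j=2: u_2=49/120 ∈ [7/23, 16/23) → index 2
j=3: u_3=23/40 ∈ [7/23, 16/23) → index 2
j=4: u_4=89/120 ∈ [16/23, 19/23) → index 3
j=5: u_5=109/120 ∈ [19/23, 1) → index 5

0 0 2 2 3 5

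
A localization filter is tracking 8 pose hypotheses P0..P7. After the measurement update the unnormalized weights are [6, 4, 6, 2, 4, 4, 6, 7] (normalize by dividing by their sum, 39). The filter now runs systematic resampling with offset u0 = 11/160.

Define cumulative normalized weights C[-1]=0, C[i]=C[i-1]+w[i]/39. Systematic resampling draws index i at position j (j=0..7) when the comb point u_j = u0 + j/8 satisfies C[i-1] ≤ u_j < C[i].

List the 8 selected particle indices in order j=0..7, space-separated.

0 1 2 3 5 6 6 7

C = [2/13, 10/39, 16/39, 6/13, 22/39, 2/3, 32/39, 1]
j=0: u_0=11/160 ∈ [0, 2/13) → index 0
j=1: u_1=31/160 ∈ [2/13, 10/39) → index 1
j=2: u_2=51/160 ∈ [10/39, 16/39) → index 2
j=3: u_3=71/160 ∈ [16/39, 6/13) → index 3
j=4: u_4=91/160 ∈ [22/39, 2/3) → index 5
j=5: u_5=111/160 ∈ [2/3, 32/39) → index 6
j=6: u_6=131/160 ∈ [2/3, 32/39) → index 6
j=7: u_7=151/160 ∈ [32/39, 1) → index 7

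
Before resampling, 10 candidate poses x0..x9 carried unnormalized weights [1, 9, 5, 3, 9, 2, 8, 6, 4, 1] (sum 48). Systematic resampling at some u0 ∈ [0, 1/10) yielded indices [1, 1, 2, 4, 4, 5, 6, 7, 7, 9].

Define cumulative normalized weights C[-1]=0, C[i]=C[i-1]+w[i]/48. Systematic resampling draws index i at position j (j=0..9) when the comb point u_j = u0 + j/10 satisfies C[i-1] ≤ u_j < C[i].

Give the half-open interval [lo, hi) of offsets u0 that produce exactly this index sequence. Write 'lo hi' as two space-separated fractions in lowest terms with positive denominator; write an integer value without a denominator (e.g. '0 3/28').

C = [1/48, 5/24, 5/16, 3/8, 9/16, 29/48, 37/48, 43/48, 47/48, 1]
j=0 picked index 1: u0 ∈ [1/48, 5/24)
j=1 picked index 1: u0 ∈ [-19/240, 13/120)
j=2 picked index 2: u0 ∈ [1/120, 9/80)
j=3 picked index 4: u0 ∈ [3/40, 21/80)
j=4 picked index 4: u0 ∈ [-1/40, 13/80)
j=5 picked index 5: u0 ∈ [1/16, 5/48)
j=6 picked index 6: u0 ∈ [1/240, 41/240)
j=7 picked index 7: u0 ∈ [17/240, 47/240)
j=8 picked index 7: u0 ∈ [-7/240, 23/240)
j=9 picked index 9: u0 ∈ [19/240, 1/10)
intersection: [19/240, 23/240)

19/240 23/240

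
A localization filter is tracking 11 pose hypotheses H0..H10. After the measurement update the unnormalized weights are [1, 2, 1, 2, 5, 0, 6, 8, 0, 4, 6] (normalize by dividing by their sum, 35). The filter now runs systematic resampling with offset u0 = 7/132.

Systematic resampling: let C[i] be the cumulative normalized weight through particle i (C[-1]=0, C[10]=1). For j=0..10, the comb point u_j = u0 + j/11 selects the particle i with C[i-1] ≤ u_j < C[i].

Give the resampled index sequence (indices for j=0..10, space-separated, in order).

1 3 4 6 6 7 7 7 9 10 10

C = [1/35, 3/35, 4/35, 6/35, 11/35, 11/35, 17/35, 5/7, 5/7, 29/35, 1]
j=0: u_0=7/132 ∈ [1/35, 3/35) → index 1
j=1: u_1=19/132 ∈ [4/35, 6/35) → index 3
j=2: u_2=31/132 ∈ [6/35, 11/35) → index 4
j=3: u_3=43/132 ∈ [11/35, 17/35) → index 6
j=4: u_4=5/12 ∈ [11/35, 17/35) → index 6
j=5: u_5=67/132 ∈ [17/35, 5/7) → index 7
j=6: u_6=79/132 ∈ [17/35, 5/7) → index 7
j=7: u_7=91/132 ∈ [17/35, 5/7) → index 7
j=8: u_8=103/132 ∈ [5/7, 29/35) → index 9
j=9: u_9=115/132 ∈ [29/35, 1) → index 10
j=10: u_10=127/132 ∈ [29/35, 1) → index 10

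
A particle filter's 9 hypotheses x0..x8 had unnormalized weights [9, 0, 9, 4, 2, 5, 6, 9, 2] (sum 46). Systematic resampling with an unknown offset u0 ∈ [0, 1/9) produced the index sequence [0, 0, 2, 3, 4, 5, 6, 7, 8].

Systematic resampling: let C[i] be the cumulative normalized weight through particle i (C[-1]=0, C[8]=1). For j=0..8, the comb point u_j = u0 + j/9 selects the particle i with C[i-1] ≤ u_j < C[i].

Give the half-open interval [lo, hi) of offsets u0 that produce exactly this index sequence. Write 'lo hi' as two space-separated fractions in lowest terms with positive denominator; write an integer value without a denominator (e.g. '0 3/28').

14/207 31/414

C = [9/46, 9/46, 9/23, 11/23, 12/23, 29/46, 35/46, 22/23, 1]
j=0 picked index 0: u0 ∈ [0, 9/46)
j=1 picked index 0: u0 ∈ [-1/9, 35/414)
j=2 picked index 2: u0 ∈ [-11/414, 35/207)
j=3 picked index 3: u0 ∈ [4/69, 10/69)
j=4 picked index 4: u0 ∈ [7/207, 16/207)
j=5 picked index 5: u0 ∈ [-7/207, 31/414)
j=6 picked index 6: u0 ∈ [-5/138, 13/138)
j=7 picked index 7: u0 ∈ [-7/414, 37/207)
j=8 picked index 8: u0 ∈ [14/207, 1/9)
intersection: [14/207, 31/414)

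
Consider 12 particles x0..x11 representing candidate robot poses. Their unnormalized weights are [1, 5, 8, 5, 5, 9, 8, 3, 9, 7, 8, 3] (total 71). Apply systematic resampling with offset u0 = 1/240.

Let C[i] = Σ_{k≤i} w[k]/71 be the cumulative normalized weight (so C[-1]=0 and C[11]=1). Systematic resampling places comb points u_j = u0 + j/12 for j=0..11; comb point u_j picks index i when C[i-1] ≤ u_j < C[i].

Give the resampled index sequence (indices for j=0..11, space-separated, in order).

C = [1/71, 6/71, 14/71, 19/71, 24/71, 33/71, 41/71, 44/71, 53/71, 60/71, 68/71, 1]
j=0: u_0=1/240 ∈ [0, 1/71) → index 0
j=1: u_1=7/80 ∈ [6/71, 14/71) → index 2
j=2: u_2=41/240 ∈ [6/71, 14/71) → index 2
j=3: u_3=61/240 ∈ [14/71, 19/71) → index 3
j=4: u_4=27/80 ∈ [19/71, 24/71) → index 4
j=5: u_5=101/240 ∈ [24/71, 33/71) → index 5
j=6: u_6=121/240 ∈ [33/71, 41/71) → index 6
j=7: u_7=47/80 ∈ [41/71, 44/71) → index 7
j=8: u_8=161/240 ∈ [44/71, 53/71) → index 8
j=9: u_9=181/240 ∈ [53/71, 60/71) → index 9
j=10: u_10=67/80 ∈ [53/71, 60/71) → index 9
j=11: u_11=221/240 ∈ [60/71, 68/71) → index 10

0 2 2 3 4 5 6 7 8 9 9 10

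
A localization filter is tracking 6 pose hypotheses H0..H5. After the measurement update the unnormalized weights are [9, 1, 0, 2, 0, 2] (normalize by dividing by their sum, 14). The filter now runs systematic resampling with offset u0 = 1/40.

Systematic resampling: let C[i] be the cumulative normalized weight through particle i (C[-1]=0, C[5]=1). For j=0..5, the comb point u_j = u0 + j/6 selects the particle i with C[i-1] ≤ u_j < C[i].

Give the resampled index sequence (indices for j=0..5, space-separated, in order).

0 0 0 0 1 5

C = [9/14, 5/7, 5/7, 6/7, 6/7, 1]
j=0: u_0=1/40 ∈ [0, 9/14) → index 0
j=1: u_1=23/120 ∈ [0, 9/14) → index 0
j=2: u_2=43/120 ∈ [0, 9/14) → index 0
j=3: u_3=21/40 ∈ [0, 9/14) → index 0
j=4: u_4=83/120 ∈ [9/14, 5/7) → index 1
j=5: u_5=103/120 ∈ [6/7, 1) → index 5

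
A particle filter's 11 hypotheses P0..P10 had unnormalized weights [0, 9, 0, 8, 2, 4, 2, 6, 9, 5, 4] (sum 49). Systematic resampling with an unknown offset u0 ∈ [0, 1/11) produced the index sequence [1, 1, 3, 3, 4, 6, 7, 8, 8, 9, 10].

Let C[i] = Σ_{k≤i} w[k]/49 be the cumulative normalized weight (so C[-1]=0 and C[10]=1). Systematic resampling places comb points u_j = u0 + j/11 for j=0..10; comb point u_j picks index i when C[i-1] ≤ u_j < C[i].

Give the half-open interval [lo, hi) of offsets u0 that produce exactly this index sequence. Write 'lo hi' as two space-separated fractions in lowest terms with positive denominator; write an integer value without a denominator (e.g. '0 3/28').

C = [0, 9/49, 9/49, 17/49, 19/49, 23/49, 25/49, 31/49, 40/49, 45/49, 1]
j=0 picked index 1: u0 ∈ [0, 9/49)
j=1 picked index 1: u0 ∈ [-1/11, 50/539)
j=2 picked index 3: u0 ∈ [1/539, 89/539)
j=3 picked index 3: u0 ∈ [-48/539, 40/539)
j=4 picked index 4: u0 ∈ [-9/539, 13/539)
j=5 picked index 6: u0 ∈ [8/539, 30/539)
j=6 picked index 7: u0 ∈ [-19/539, 47/539)
j=7 picked index 8: u0 ∈ [-2/539, 97/539)
j=8 picked index 8: u0 ∈ [-51/539, 48/539)
j=9 picked index 9: u0 ∈ [-1/539, 54/539)
j=10 picked index 10: u0 ∈ [5/539, 1/11)
intersection: [8/539, 13/539)

8/539 13/539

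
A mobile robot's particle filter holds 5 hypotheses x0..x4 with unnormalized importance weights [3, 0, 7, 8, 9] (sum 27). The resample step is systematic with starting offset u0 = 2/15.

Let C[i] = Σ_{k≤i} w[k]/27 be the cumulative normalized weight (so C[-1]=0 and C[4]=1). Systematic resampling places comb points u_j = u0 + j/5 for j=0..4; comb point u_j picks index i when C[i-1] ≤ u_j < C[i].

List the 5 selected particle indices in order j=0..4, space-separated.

2 2 3 4 4

C = [1/9, 1/9, 10/27, 2/3, 1]
j=0: u_0=2/15 ∈ [1/9, 10/27) → index 2
j=1: u_1=1/3 ∈ [1/9, 10/27) → index 2
j=2: u_2=8/15 ∈ [10/27, 2/3) → index 3
j=3: u_3=11/15 ∈ [2/3, 1) → index 4
j=4: u_4=14/15 ∈ [2/3, 1) → index 4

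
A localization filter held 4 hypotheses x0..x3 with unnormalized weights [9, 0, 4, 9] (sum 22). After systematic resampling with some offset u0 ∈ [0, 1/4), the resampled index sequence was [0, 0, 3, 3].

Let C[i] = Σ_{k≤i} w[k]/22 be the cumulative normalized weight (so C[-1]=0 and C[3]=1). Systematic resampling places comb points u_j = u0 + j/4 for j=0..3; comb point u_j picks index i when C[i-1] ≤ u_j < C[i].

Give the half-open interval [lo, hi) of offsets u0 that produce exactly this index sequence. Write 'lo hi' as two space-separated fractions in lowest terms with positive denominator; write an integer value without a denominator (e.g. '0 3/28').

1/11 7/44

C = [9/22, 9/22, 13/22, 1]
j=0 picked index 0: u0 ∈ [0, 9/22)
j=1 picked index 0: u0 ∈ [-1/4, 7/44)
j=2 picked index 3: u0 ∈ [1/11, 1/2)
j=3 picked index 3: u0 ∈ [-7/44, 1/4)
intersection: [1/11, 7/44)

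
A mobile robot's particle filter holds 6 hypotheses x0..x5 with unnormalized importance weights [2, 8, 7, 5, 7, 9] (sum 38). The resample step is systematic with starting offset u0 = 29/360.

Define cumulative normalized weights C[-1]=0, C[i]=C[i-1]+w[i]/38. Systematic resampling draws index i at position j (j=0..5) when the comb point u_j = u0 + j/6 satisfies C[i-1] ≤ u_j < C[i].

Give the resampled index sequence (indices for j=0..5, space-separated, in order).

1 1 2 4 4 5

C = [1/19, 5/19, 17/38, 11/19, 29/38, 1]
j=0: u_0=29/360 ∈ [1/19, 5/19) → index 1
j=1: u_1=89/360 ∈ [1/19, 5/19) → index 1
j=2: u_2=149/360 ∈ [5/19, 17/38) → index 2
j=3: u_3=209/360 ∈ [11/19, 29/38) → index 4
j=4: u_4=269/360 ∈ [11/19, 29/38) → index 4
j=5: u_5=329/360 ∈ [29/38, 1) → index 5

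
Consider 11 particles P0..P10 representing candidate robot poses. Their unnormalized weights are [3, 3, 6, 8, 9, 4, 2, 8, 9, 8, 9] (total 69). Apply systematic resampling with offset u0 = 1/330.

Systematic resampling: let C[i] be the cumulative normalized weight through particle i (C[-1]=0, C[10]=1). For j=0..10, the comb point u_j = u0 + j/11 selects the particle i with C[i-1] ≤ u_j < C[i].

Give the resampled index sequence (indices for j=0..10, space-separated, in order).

C = [1/23, 2/23, 4/23, 20/69, 29/69, 11/23, 35/69, 43/69, 52/69, 20/23, 1]
j=0: u_0=1/330 ∈ [0, 1/23) → index 0
j=1: u_1=31/330 ∈ [2/23, 4/23) → index 2
j=2: u_2=61/330 ∈ [4/23, 20/69) → index 3
j=3: u_3=91/330 ∈ [4/23, 20/69) → index 3
j=4: u_4=11/30 ∈ [20/69, 29/69) → index 4
j=5: u_5=151/330 ∈ [29/69, 11/23) → index 5
j=6: u_6=181/330 ∈ [35/69, 43/69) → index 7
j=7: u_7=211/330 ∈ [43/69, 52/69) → index 8
j=8: u_8=241/330 ∈ [43/69, 52/69) → index 8
j=9: u_9=271/330 ∈ [52/69, 20/23) → index 9
j=10: u_10=301/330 ∈ [20/23, 1) → index 10

0 2 3 3 4 5 7 8 8 9 10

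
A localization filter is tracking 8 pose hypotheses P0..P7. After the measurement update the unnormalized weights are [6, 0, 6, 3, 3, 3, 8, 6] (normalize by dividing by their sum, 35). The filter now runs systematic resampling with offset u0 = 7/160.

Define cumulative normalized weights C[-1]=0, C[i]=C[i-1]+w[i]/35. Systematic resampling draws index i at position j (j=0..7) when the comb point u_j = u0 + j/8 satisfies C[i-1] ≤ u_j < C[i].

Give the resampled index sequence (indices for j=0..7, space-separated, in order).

0 0 2 3 5 6 6 7

C = [6/35, 6/35, 12/35, 3/7, 18/35, 3/5, 29/35, 1]
j=0: u_0=7/160 ∈ [0, 6/35) → index 0
j=1: u_1=27/160 ∈ [0, 6/35) → index 0
j=2: u_2=47/160 ∈ [6/35, 12/35) → index 2
j=3: u_3=67/160 ∈ [12/35, 3/7) → index 3
j=4: u_4=87/160 ∈ [18/35, 3/5) → index 5
j=5: u_5=107/160 ∈ [3/5, 29/35) → index 6
j=6: u_6=127/160 ∈ [3/5, 29/35) → index 6
j=7: u_7=147/160 ∈ [29/35, 1) → index 7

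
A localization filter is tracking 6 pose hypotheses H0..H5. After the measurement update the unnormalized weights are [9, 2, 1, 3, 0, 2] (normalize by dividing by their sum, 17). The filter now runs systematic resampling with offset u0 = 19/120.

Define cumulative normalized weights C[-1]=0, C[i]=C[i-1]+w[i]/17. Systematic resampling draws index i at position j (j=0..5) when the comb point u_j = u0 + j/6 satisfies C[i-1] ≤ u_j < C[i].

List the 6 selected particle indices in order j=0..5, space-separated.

C = [9/17, 11/17, 12/17, 15/17, 15/17, 1]
j=0: u_0=19/120 ∈ [0, 9/17) → index 0
j=1: u_1=13/40 ∈ [0, 9/17) → index 0
j=2: u_2=59/120 ∈ [0, 9/17) → index 0
j=3: u_3=79/120 ∈ [11/17, 12/17) → index 2
j=4: u_4=33/40 ∈ [12/17, 15/17) → index 3
j=5: u_5=119/120 ∈ [15/17, 1) → index 5

0 0 0 2 3 5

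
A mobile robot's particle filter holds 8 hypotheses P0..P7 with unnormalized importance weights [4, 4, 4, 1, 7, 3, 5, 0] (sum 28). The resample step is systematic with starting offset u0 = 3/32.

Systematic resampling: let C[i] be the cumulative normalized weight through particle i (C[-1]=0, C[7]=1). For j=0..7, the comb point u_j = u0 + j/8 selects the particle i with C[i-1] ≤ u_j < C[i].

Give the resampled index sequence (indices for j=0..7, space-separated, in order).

0 1 2 4 4 5 6 6

C = [1/7, 2/7, 3/7, 13/28, 5/7, 23/28, 1, 1]
j=0: u_0=3/32 ∈ [0, 1/7) → index 0
j=1: u_1=7/32 ∈ [1/7, 2/7) → index 1
j=2: u_2=11/32 ∈ [2/7, 3/7) → index 2
j=3: u_3=15/32 ∈ [13/28, 5/7) → index 4
j=4: u_4=19/32 ∈ [13/28, 5/7) → index 4
j=5: u_5=23/32 ∈ [5/7, 23/28) → index 5
j=6: u_6=27/32 ∈ [23/28, 1) → index 6
j=7: u_7=31/32 ∈ [23/28, 1) → index 6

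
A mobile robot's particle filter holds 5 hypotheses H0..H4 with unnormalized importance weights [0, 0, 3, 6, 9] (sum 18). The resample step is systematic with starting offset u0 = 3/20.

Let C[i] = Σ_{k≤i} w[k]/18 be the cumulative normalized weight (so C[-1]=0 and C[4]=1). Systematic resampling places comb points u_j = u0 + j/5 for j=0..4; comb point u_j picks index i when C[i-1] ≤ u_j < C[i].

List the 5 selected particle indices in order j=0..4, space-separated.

C = [0, 0, 1/6, 1/2, 1]
j=0: u_0=3/20 ∈ [0, 1/6) → index 2
j=1: u_1=7/20 ∈ [1/6, 1/2) → index 3
j=2: u_2=11/20 ∈ [1/2, 1) → index 4
j=3: u_3=3/4 ∈ [1/2, 1) → index 4
j=4: u_4=19/20 ∈ [1/2, 1) → index 4

2 3 4 4 4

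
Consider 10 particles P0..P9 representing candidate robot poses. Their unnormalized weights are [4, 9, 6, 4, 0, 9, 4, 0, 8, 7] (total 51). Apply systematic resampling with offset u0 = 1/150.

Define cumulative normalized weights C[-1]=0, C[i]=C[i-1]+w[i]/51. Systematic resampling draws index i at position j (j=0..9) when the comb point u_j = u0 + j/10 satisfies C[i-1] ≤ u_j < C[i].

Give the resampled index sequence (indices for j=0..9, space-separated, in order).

0 1 1 2 3 5 5 8 8 9

C = [4/51, 13/51, 19/51, 23/51, 23/51, 32/51, 12/17, 12/17, 44/51, 1]
j=0: u_0=1/150 ∈ [0, 4/51) → index 0
j=1: u_1=8/75 ∈ [4/51, 13/51) → index 1
j=2: u_2=31/150 ∈ [4/51, 13/51) → index 1
j=3: u_3=23/75 ∈ [13/51, 19/51) → index 2
j=4: u_4=61/150 ∈ [19/51, 23/51) → index 3
j=5: u_5=38/75 ∈ [23/51, 32/51) → index 5
j=6: u_6=91/150 ∈ [23/51, 32/51) → index 5
j=7: u_7=53/75 ∈ [12/17, 44/51) → index 8
j=8: u_8=121/150 ∈ [12/17, 44/51) → index 8
j=9: u_9=68/75 ∈ [44/51, 1) → index 9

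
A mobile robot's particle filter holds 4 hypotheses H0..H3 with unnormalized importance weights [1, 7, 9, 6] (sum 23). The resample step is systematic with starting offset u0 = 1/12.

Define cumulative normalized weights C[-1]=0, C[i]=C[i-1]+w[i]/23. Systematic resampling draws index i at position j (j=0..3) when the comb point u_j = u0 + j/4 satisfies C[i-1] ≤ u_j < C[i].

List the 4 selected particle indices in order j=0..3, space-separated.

C = [1/23, 8/23, 17/23, 1]
j=0: u_0=1/12 ∈ [1/23, 8/23) → index 1
j=1: u_1=1/3 ∈ [1/23, 8/23) → index 1
j=2: u_2=7/12 ∈ [8/23, 17/23) → index 2
j=3: u_3=5/6 ∈ [17/23, 1) → index 3

1 1 2 3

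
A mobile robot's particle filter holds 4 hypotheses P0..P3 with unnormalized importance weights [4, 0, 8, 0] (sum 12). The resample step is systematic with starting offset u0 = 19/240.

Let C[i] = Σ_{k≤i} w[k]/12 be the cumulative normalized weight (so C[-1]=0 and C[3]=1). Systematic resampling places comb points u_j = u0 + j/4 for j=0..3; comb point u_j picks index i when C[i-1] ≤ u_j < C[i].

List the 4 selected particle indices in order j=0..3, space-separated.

0 0 2 2

C = [1/3, 1/3, 1, 1]
j=0: u_0=19/240 ∈ [0, 1/3) → index 0
j=1: u_1=79/240 ∈ [0, 1/3) → index 0
j=2: u_2=139/240 ∈ [1/3, 1) → index 2
j=3: u_3=199/240 ∈ [1/3, 1) → index 2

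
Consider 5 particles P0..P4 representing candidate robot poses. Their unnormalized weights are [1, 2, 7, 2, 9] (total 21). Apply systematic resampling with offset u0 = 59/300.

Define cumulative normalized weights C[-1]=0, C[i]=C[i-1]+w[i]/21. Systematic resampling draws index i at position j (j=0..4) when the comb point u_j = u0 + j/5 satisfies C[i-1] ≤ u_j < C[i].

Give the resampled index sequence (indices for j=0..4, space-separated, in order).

C = [1/21, 1/7, 10/21, 4/7, 1]
j=0: u_0=59/300 ∈ [1/7, 10/21) → index 2
j=1: u_1=119/300 ∈ [1/7, 10/21) → index 2
j=2: u_2=179/300 ∈ [4/7, 1) → index 4
j=3: u_3=239/300 ∈ [4/7, 1) → index 4
j=4: u_4=299/300 ∈ [4/7, 1) → index 4

2 2 4 4 4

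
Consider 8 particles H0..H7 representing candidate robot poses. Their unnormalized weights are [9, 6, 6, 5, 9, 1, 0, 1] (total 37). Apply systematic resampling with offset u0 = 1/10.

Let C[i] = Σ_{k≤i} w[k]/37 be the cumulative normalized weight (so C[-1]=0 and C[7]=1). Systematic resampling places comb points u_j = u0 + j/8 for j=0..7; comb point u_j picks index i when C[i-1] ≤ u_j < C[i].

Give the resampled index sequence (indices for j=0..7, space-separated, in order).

0 0 1 2 3 4 4 7

C = [9/37, 15/37, 21/37, 26/37, 35/37, 36/37, 36/37, 1]
j=0: u_0=1/10 ∈ [0, 9/37) → index 0
j=1: u_1=9/40 ∈ [0, 9/37) → index 0
j=2: u_2=7/20 ∈ [9/37, 15/37) → index 1
j=3: u_3=19/40 ∈ [15/37, 21/37) → index 2
j=4: u_4=3/5 ∈ [21/37, 26/37) → index 3
j=5: u_5=29/40 ∈ [26/37, 35/37) → index 4
j=6: u_6=17/20 ∈ [26/37, 35/37) → index 4
j=7: u_7=39/40 ∈ [36/37, 1) → index 7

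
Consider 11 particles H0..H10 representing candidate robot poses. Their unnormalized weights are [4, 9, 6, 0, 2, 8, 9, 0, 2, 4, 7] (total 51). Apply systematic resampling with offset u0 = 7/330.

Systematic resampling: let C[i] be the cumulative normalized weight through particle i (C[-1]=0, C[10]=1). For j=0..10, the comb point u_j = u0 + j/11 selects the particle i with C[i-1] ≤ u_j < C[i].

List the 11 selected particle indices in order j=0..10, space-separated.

C = [4/51, 13/51, 19/51, 19/51, 7/17, 29/51, 38/51, 38/51, 40/51, 44/51, 1]
j=0: u_0=7/330 ∈ [0, 4/51) → index 0
j=1: u_1=37/330 ∈ [4/51, 13/51) → index 1
j=2: u_2=67/330 ∈ [4/51, 13/51) → index 1
j=3: u_3=97/330 ∈ [13/51, 19/51) → index 2
j=4: u_4=127/330 ∈ [19/51, 7/17) → index 4
j=5: u_5=157/330 ∈ [7/17, 29/51) → index 5
j=6: u_6=17/30 ∈ [7/17, 29/51) → index 5
j=7: u_7=217/330 ∈ [29/51, 38/51) → index 6
j=8: u_8=247/330 ∈ [38/51, 40/51) → index 8
j=9: u_9=277/330 ∈ [40/51, 44/51) → index 9
j=10: u_10=307/330 ∈ [44/51, 1) → index 10

0 1 1 2 4 5 5 6 8 9 10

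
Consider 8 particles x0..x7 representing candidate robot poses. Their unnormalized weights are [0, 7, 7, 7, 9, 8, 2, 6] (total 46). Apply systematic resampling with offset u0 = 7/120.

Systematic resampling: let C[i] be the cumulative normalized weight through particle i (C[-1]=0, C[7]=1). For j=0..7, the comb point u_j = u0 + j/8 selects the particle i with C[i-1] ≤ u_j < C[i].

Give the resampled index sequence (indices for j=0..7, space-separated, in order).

C = [0, 7/46, 7/23, 21/46, 15/23, 19/23, 20/23, 1]
j=0: u_0=7/120 ∈ [0, 7/46) → index 1
j=1: u_1=11/60 ∈ [7/46, 7/23) → index 2
j=2: u_2=37/120 ∈ [7/23, 21/46) → index 3
j=3: u_3=13/30 ∈ [7/23, 21/46) → index 3
j=4: u_4=67/120 ∈ [21/46, 15/23) → index 4
j=5: u_5=41/60 ∈ [15/23, 19/23) → index 5
j=6: u_6=97/120 ∈ [15/23, 19/23) → index 5
j=7: u_7=14/15 ∈ [20/23, 1) → index 7

1 2 3 3 4 5 5 7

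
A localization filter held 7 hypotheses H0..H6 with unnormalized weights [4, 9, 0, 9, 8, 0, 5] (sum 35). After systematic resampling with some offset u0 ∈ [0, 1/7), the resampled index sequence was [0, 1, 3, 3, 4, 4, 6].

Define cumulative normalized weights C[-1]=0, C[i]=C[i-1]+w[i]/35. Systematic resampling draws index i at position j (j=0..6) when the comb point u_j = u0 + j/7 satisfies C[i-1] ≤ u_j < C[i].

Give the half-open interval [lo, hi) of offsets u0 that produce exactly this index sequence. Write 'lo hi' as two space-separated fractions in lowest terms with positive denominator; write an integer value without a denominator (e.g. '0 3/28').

3/35 4/35

C = [4/35, 13/35, 13/35, 22/35, 6/7, 6/7, 1]
j=0 picked index 0: u0 ∈ [0, 4/35)
j=1 picked index 1: u0 ∈ [-1/35, 8/35)
j=2 picked index 3: u0 ∈ [3/35, 12/35)
j=3 picked index 3: u0 ∈ [-2/35, 1/5)
j=4 picked index 4: u0 ∈ [2/35, 2/7)
j=5 picked index 4: u0 ∈ [-3/35, 1/7)
j=6 picked index 6: u0 ∈ [0, 1/7)
intersection: [3/35, 4/35)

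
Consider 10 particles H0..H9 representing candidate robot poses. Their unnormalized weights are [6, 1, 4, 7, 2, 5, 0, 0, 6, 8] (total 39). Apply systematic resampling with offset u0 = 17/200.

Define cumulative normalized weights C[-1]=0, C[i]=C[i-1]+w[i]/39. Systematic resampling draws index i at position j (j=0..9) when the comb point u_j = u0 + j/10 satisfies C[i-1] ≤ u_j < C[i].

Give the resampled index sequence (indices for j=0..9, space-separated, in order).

0 2 3 3 4 5 8 8 9 9

C = [2/13, 7/39, 11/39, 6/13, 20/39, 25/39, 25/39, 25/39, 31/39, 1]
j=0: u_0=17/200 ∈ [0, 2/13) → index 0
j=1: u_1=37/200 ∈ [7/39, 11/39) → index 2
j=2: u_2=57/200 ∈ [11/39, 6/13) → index 3
j=3: u_3=77/200 ∈ [11/39, 6/13) → index 3
j=4: u_4=97/200 ∈ [6/13, 20/39) → index 4
j=5: u_5=117/200 ∈ [20/39, 25/39) → index 5
j=6: u_6=137/200 ∈ [25/39, 31/39) → index 8
j=7: u_7=157/200 ∈ [25/39, 31/39) → index 8
j=8: u_8=177/200 ∈ [31/39, 1) → index 9
j=9: u_9=197/200 ∈ [31/39, 1) → index 9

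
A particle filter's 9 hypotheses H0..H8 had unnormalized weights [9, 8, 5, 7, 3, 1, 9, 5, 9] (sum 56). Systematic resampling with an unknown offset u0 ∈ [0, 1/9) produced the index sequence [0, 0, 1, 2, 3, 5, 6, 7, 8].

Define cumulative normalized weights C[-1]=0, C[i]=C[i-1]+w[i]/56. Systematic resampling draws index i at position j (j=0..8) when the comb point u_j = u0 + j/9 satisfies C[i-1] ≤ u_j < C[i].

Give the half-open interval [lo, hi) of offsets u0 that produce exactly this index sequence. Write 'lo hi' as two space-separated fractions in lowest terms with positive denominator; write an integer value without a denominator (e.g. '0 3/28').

C = [9/56, 17/56, 11/28, 29/56, 4/7, 33/56, 3/4, 47/56, 1]
j=0 picked index 0: u0 ∈ [0, 9/56)
j=1 picked index 0: u0 ∈ [-1/9, 25/504)
j=2 picked index 1: u0 ∈ [-31/504, 41/504)
j=3 picked index 2: u0 ∈ [-5/168, 5/84)
j=4 picked index 3: u0 ∈ [-13/252, 37/504)
j=5 picked index 5: u0 ∈ [1/63, 17/504)
j=6 picked index 6: u0 ∈ [-13/168, 1/12)
j=7 picked index 7: u0 ∈ [-1/36, 31/504)
j=8 picked index 8: u0 ∈ [-25/504, 1/9)
intersection: [1/63, 17/504)

1/63 17/504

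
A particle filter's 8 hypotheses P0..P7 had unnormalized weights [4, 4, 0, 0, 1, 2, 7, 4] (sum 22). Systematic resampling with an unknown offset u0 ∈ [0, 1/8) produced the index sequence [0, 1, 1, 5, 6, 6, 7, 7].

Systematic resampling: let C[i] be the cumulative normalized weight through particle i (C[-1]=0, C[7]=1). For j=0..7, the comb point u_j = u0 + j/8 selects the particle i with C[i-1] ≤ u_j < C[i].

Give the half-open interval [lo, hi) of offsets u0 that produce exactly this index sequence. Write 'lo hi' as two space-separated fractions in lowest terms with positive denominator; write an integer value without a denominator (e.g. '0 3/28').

C = [2/11, 4/11, 4/11, 4/11, 9/22, 1/2, 9/11, 1]
j=0 picked index 0: u0 ∈ [0, 2/11)
j=1 picked index 1: u0 ∈ [5/88, 21/88)
j=2 picked index 1: u0 ∈ [-3/44, 5/44)
j=3 picked index 5: u0 ∈ [3/88, 1/8)
j=4 picked index 6: u0 ∈ [0, 7/22)
j=5 picked index 6: u0 ∈ [-1/8, 17/88)
j=6 picked index 7: u0 ∈ [3/44, 1/4)
j=7 picked index 7: u0 ∈ [-5/88, 1/8)
intersection: [3/44, 5/44)

3/44 5/44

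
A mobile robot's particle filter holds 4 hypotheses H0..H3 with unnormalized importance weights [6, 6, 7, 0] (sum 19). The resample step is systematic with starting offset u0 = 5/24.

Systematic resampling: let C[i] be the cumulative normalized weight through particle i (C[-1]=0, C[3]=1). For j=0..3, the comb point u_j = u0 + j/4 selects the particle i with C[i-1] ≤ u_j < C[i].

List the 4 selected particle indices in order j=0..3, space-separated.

0 1 2 2

C = [6/19, 12/19, 1, 1]
j=0: u_0=5/24 ∈ [0, 6/19) → index 0
j=1: u_1=11/24 ∈ [6/19, 12/19) → index 1
j=2: u_2=17/24 ∈ [12/19, 1) → index 2
j=3: u_3=23/24 ∈ [12/19, 1) → index 2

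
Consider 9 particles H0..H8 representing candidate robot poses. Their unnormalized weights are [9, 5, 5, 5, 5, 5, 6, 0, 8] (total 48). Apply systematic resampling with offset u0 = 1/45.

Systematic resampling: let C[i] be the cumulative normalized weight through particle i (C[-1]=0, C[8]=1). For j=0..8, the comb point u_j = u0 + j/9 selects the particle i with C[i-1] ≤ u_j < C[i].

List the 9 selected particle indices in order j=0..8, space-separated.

C = [3/16, 7/24, 19/48, 1/2, 29/48, 17/24, 5/6, 5/6, 1]
j=0: u_0=1/45 ∈ [0, 3/16) → index 0
j=1: u_1=2/15 ∈ [0, 3/16) → index 0
j=2: u_2=11/45 ∈ [3/16, 7/24) → index 1
j=3: u_3=16/45 ∈ [7/24, 19/48) → index 2
j=4: u_4=7/15 ∈ [19/48, 1/2) → index 3
j=5: u_5=26/45 ∈ [1/2, 29/48) → index 4
j=6: u_6=31/45 ∈ [29/48, 17/24) → index 5
j=7: u_7=4/5 ∈ [17/24, 5/6) → index 6
j=8: u_8=41/45 ∈ [5/6, 1) → index 8

0 0 1 2 3 4 5 6 8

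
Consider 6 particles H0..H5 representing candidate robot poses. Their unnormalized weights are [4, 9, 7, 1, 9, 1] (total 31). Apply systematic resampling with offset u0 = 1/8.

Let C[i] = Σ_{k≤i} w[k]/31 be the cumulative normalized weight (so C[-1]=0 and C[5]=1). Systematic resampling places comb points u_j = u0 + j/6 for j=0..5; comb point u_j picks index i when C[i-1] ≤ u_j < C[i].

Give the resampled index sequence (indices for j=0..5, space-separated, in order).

0 1 2 2 4 4

C = [4/31, 13/31, 20/31, 21/31, 30/31, 1]
j=0: u_0=1/8 ∈ [0, 4/31) → index 0
j=1: u_1=7/24 ∈ [4/31, 13/31) → index 1
j=2: u_2=11/24 ∈ [13/31, 20/31) → index 2
j=3: u_3=5/8 ∈ [13/31, 20/31) → index 2
j=4: u_4=19/24 ∈ [21/31, 30/31) → index 4
j=5: u_5=23/24 ∈ [21/31, 30/31) → index 4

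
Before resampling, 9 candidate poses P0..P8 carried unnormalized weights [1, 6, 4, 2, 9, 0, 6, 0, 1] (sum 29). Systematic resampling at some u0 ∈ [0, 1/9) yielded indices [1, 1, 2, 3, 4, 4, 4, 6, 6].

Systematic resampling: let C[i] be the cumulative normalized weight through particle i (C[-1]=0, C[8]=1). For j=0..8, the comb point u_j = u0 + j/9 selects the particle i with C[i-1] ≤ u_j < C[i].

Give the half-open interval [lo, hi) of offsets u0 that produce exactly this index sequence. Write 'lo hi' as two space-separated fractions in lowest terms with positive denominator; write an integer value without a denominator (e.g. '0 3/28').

C = [1/29, 7/29, 11/29, 13/29, 22/29, 22/29, 28/29, 28/29, 1]
j=0 picked index 1: u0 ∈ [1/29, 7/29)
j=1 picked index 1: u0 ∈ [-20/261, 34/261)
j=2 picked index 2: u0 ∈ [5/261, 41/261)
j=3 picked index 3: u0 ∈ [4/87, 10/87)
j=4 picked index 4: u0 ∈ [1/261, 82/261)
j=5 picked index 4: u0 ∈ [-28/261, 53/261)
j=6 picked index 4: u0 ∈ [-19/87, 8/87)
j=7 picked index 6: u0 ∈ [-5/261, 49/261)
j=8 picked index 6: u0 ∈ [-34/261, 20/261)
intersection: [4/87, 20/261)

4/87 20/261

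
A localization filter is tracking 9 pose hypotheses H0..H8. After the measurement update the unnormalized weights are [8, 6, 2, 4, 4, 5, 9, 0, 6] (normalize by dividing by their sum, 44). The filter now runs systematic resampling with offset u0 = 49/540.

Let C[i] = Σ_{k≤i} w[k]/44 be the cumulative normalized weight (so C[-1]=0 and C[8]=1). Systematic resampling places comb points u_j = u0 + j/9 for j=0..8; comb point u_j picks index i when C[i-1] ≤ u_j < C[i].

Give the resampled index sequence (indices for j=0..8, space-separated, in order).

C = [2/11, 7/22, 4/11, 5/11, 6/11, 29/44, 19/22, 19/22, 1]
j=0: u_0=49/540 ∈ [0, 2/11) → index 0
j=1: u_1=109/540 ∈ [2/11, 7/22) → index 1
j=2: u_2=169/540 ∈ [2/11, 7/22) → index 1
j=3: u_3=229/540 ∈ [4/11, 5/11) → index 3
j=4: u_4=289/540 ∈ [5/11, 6/11) → index 4
j=5: u_5=349/540 ∈ [6/11, 29/44) → index 5
j=6: u_6=409/540 ∈ [29/44, 19/22) → index 6
j=7: u_7=469/540 ∈ [19/22, 1) → index 8
j=8: u_8=529/540 ∈ [19/22, 1) → index 8

0 1 1 3 4 5 6 8 8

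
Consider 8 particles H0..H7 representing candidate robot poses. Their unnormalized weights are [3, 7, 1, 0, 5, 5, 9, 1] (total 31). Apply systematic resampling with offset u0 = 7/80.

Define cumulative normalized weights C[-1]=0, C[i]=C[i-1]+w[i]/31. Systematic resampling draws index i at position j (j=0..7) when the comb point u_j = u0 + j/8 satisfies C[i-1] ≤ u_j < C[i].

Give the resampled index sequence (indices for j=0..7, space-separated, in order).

C = [3/31, 10/31, 11/31, 11/31, 16/31, 21/31, 30/31, 1]
j=0: u_0=7/80 ∈ [0, 3/31) → index 0
j=1: u_1=17/80 ∈ [3/31, 10/31) → index 1
j=2: u_2=27/80 ∈ [10/31, 11/31) → index 2
j=3: u_3=37/80 ∈ [11/31, 16/31) → index 4
j=4: u_4=47/80 ∈ [16/31, 21/31) → index 5
j=5: u_5=57/80 ∈ [21/31, 30/31) → index 6
j=6: u_6=67/80 ∈ [21/31, 30/31) → index 6
j=7: u_7=77/80 ∈ [21/31, 30/31) → index 6

0 1 2 4 5 6 6 6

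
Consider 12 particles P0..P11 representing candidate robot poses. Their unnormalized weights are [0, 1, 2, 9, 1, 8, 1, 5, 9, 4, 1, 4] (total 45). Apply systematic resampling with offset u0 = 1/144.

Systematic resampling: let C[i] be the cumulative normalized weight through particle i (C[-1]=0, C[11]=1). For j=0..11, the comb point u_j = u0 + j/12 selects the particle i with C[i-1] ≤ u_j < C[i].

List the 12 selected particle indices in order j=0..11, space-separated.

C = [0, 1/45, 1/15, 4/15, 13/45, 7/15, 22/45, 3/5, 4/5, 8/9, 41/45, 1]
j=0: u_0=1/144 ∈ [0, 1/45) → index 1
j=1: u_1=13/144 ∈ [1/15, 4/15) → index 3
j=2: u_2=25/144 ∈ [1/15, 4/15) → index 3
j=3: u_3=37/144 ∈ [1/15, 4/15) → index 3
j=4: u_4=49/144 ∈ [13/45, 7/15) → index 5
j=5: u_5=61/144 ∈ [13/45, 7/15) → index 5
j=6: u_6=73/144 ∈ [22/45, 3/5) → index 7
j=7: u_7=85/144 ∈ [22/45, 3/5) → index 7
j=8: u_8=97/144 ∈ [3/5, 4/5) → index 8
j=9: u_9=109/144 ∈ [3/5, 4/5) → index 8
j=10: u_10=121/144 ∈ [4/5, 8/9) → index 9
j=11: u_11=133/144 ∈ [41/45, 1) → index 11

1 3 3 3 5 5 7 7 8 8 9 11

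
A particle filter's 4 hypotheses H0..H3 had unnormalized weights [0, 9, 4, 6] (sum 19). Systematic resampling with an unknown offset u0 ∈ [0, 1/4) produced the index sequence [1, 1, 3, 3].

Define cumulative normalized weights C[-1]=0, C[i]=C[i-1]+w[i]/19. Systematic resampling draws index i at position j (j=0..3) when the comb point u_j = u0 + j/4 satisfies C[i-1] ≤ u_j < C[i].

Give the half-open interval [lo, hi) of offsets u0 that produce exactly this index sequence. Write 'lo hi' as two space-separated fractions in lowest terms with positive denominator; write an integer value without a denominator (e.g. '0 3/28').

C = [0, 9/19, 13/19, 1]
j=0 picked index 1: u0 ∈ [0, 9/19)
j=1 picked index 1: u0 ∈ [-1/4, 17/76)
j=2 picked index 3: u0 ∈ [7/38, 1/2)
j=3 picked index 3: u0 ∈ [-5/76, 1/4)
intersection: [7/38, 17/76)

7/38 17/76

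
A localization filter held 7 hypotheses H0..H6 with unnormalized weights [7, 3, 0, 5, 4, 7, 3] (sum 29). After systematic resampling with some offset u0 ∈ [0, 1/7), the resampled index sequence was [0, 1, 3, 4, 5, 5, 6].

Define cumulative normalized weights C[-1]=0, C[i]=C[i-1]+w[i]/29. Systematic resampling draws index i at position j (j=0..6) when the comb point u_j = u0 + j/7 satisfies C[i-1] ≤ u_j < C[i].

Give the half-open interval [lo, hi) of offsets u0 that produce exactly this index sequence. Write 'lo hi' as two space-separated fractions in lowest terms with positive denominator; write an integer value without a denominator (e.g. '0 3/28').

20/203 1/7

C = [7/29, 10/29, 10/29, 15/29, 19/29, 26/29, 1]
j=0 picked index 0: u0 ∈ [0, 7/29)
j=1 picked index 1: u0 ∈ [20/203, 41/203)
j=2 picked index 3: u0 ∈ [12/203, 47/203)
j=3 picked index 4: u0 ∈ [18/203, 46/203)
j=4 picked index 5: u0 ∈ [17/203, 66/203)
j=5 picked index 5: u0 ∈ [-12/203, 37/203)
j=6 picked index 6: u0 ∈ [8/203, 1/7)
intersection: [20/203, 1/7)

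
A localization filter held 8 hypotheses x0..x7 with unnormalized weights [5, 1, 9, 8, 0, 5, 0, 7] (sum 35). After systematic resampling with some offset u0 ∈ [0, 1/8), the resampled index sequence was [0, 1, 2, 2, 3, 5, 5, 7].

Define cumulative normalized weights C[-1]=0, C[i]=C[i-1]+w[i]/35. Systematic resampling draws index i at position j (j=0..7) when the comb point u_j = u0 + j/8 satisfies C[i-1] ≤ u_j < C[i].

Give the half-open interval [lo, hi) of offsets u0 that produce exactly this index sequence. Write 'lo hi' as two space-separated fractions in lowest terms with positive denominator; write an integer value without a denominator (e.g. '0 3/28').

9/280 13/280

C = [1/7, 6/35, 3/7, 23/35, 23/35, 4/5, 4/5, 1]
j=0 picked index 0: u0 ∈ [0, 1/7)
j=1 picked index 1: u0 ∈ [1/56, 13/280)
j=2 picked index 2: u0 ∈ [-11/140, 5/28)
j=3 picked index 2: u0 ∈ [-57/280, 3/56)
j=4 picked index 3: u0 ∈ [-1/14, 11/70)
j=5 picked index 5: u0 ∈ [9/280, 7/40)
j=6 picked index 5: u0 ∈ [-13/140, 1/20)
j=7 picked index 7: u0 ∈ [-3/40, 1/8)
intersection: [9/280, 13/280)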